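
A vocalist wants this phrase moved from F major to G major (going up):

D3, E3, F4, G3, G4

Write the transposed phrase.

E3 F#3 G4 A3 A4

F major to G major up is a major second, so every note moves up by that interval.
D3 → E3
E3 → F#3
F4 → G4
G3 → A3
G4 → A4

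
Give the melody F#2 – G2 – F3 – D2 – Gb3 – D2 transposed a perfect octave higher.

F#3 G3 F4 D3 Gb4 D3

A perfect octave up from F#2 gives F#3.
A perfect octave up from G2 gives G3.
F3 up a perfect octave is F4.
D2 up a perfect octave is D3.
A perfect octave up from Gb3 gives Gb4.
D2 up a perfect octave is D3.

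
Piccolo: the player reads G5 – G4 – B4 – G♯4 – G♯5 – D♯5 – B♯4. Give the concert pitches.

Written C4 on the piccolo sounds as C5, a perfect octave higher; apply that shift to every note.
G5 to G6
G4 to G5
B4 to B5
G#4 to G#5
G#5 to G#6
D#5 to D#6
B#4 to B#5

G6 G5 B5 G#5 G#6 D#6 B#5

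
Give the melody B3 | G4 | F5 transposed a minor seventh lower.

B3 becomes C#3
G4 becomes A3
F5 becomes G4

C#3 A3 G4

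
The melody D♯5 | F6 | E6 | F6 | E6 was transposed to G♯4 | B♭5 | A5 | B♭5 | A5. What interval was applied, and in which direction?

From D#5 to G#4 is 5 letter names — a fifth of some quality.
G#4 to D#5 is 7 semitones, which makes it a perfect fifth; the second version is lower, so the direction is down.
Checking another pair — E6 → A5 — gives the same interval.

down a perfect fifth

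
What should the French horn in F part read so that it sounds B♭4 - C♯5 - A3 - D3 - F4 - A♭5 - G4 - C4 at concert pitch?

Written C4 sounds as F3 on the French horn in F, so concert pitches are written a perfect fifth up.
Bb4 → F5
C#5 → G#5
A3 → E4
D3 → A3
F4 → C5
Ab5 → Eb6
G4 → D5
C4 → G4

F5 G#5 E4 A3 C5 Eb6 D5 G4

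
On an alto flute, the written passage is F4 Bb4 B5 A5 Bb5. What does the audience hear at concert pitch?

C4 F4 F#5 E5 F5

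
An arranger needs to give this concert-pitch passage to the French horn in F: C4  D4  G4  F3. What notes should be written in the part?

G4 A4 D5 C4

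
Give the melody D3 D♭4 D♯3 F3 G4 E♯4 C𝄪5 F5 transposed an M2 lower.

C3 Cb4 C#3 Eb3 F4 D#4 B#4 Eb5

A major second down from D3 gives C3.
A major second down from Db4 gives Cb4.
A major second down from D#3 gives C#3.
F3 down a major second is Eb3.
G4 down a major second is F4.
E#4 down a major second is D#4.
C##5 down a major second is B#4.
F5 down a major second is Eb5.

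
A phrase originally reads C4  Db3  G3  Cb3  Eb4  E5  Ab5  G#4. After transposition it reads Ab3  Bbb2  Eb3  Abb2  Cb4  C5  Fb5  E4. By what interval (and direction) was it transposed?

down a major third

Take the first pair: C4 → Ab3. C to A spans 3 letter names, so the interval is some kind of third.
Ab3 to C4 is 4 semitones, which makes it a major third; the second version is lower, so the direction is down.
Checking another pair — G#4 → E4 — gives the same interval.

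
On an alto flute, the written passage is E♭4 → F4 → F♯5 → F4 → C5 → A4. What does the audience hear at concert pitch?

Bb3 C4 C#5 C4 G4 E4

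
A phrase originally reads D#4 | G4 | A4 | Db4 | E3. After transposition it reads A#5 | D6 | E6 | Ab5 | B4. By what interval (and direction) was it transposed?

up a perfect twelfth

Take the first pair: D#4 → A#5. D to A spans 12 letter names, so the interval is some kind of twelfth.
D#4 to A#5 is 19 semitones, which makes it a perfect twelfth; the second version is higher, so the direction is up.
Checking another pair — E3 → B4 — gives the same interval.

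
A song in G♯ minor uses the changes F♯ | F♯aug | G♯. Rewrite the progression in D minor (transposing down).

G♯ minor down to D minor is an augmented fourth; each chord root moves by that interval while the quality stays the same.
F♯: root F♯ down an augmented fourth → C, giving C.
F♯aug: root F♯ down an augmented fourth → C, giving Caug.
G♯: root G♯ down an augmented fourth → D, giving D.

C Caug D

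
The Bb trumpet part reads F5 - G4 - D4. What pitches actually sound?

Eb5 F4 C4

Written C4 on the Bb trumpet sounds as Bb3, a major second lower; apply that shift to every note.
F5 to Eb5
G4 to F4
D4 to C4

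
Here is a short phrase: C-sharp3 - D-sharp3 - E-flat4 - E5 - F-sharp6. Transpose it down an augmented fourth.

G2 A2 Bbb3 Bb4 C6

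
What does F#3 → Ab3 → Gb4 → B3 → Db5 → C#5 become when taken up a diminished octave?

F#3: an octave up reaches F, and 11 semitones makes it F4.
A diminished octave up from Ab3 gives Abb4.
A diminished octave up from Gb4 gives Gbb5.
B3 up a diminished octave is Bb4.
Db5 up a diminished octave is Dbb6.
A diminished octave up from C#5 gives C6.

F4 Abb4 Gbb5 Bb4 Dbb6 C6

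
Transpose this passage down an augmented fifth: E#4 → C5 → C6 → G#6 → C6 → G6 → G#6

A3 Fb4 Fb5 C6 Fb5 Cb6 C6

E#4: a fifth down reaches A, and 8 semitones makes it A3.
C5 down an augmented fifth is Fb4.
C6: a fifth down reaches F, and 8 semitones makes it Fb5.
G#6: a fifth down reaches C, and 8 semitones makes it C6.
C6 down an augmented fifth is Fb5.
G6 down an augmented fifth is Cb6.
G#6 down an augmented fifth is C6.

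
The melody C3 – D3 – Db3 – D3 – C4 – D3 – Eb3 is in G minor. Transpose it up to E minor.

G minor to E minor up is a major sixth, so every note moves up by that interval.
C3 becomes A3
D3 becomes B3
Db3 becomes Bb3
D3 becomes B3
C4 becomes A4
D3 becomes B3
Eb3 becomes C4

A3 B3 Bb3 B3 A4 B3 C4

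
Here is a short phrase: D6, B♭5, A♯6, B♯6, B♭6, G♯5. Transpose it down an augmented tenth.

Bbb4 Gbb4 F5 G5 Gbb5 Eb4

An augmented tenth down from D6 gives Bbb4.
Bb5 down an augmented tenth is Gbb4.
An augmented tenth down from A#6 gives F5.
An augmented tenth down from B#6 gives G5.
An augmented tenth down from Bb6 gives Gbb5.
G#5 down an augmented tenth is Eb4.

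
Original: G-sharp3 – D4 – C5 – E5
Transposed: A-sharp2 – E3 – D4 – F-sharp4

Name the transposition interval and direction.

down a minor seventh

From G#3 to A#2 is 7 letter names — a seventh of some quality.
A#2 to G#3 is 10 semitones, which makes it a minor seventh; the second version is lower, so the direction is down.
Checking another pair — E5 → F#4 — gives the same interval.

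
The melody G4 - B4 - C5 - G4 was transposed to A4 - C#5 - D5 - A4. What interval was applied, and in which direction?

From G4 to A4 is 2 letter names — a second of some quality.
G4 to A4 is 2 semitones, which makes it a major second; the second version is higher, so the direction is up.
Checking another pair — G4 → A4 — gives the same interval.

up a major second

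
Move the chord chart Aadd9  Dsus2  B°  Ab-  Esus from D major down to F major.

Cadd9 Fsus2 D° Cb- Gsus

D major down to F major is a major sixth; each chord root moves by that interval while the quality stays the same.
Aadd9: root A down a major sixth → C, giving Cadd9.
Dsus2: root D down a major sixth → F, giving Fsus2.
B°: root B down a major sixth → D, giving D°.
Ab-: root Ab down a major sixth → Cb, giving Cb-.
Esus: root E down a major sixth → G, giving Gsus.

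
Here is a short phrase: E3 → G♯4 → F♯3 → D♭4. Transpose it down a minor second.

E3: a second down reaches D, and 1 semitone makes it D#3.
A minor second down from G#4 gives F##4.
F#3 down a minor second is E#3.
Db4 down a minor second is C4.

D#3 F##4 E#3 C4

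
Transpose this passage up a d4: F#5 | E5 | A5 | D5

F#5 gives Bb5
E5 gives Ab5
A5 gives Db6
D5 gives Gb5

Bb5 Ab5 Db6 Gb5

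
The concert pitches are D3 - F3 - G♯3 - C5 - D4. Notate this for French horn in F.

A3 C4 D#4 G5 A4

The French horn in F sounds a perfect fifth below written, so the written part must be a perfect fifth above concert — transpose each note up.
D3 becomes A3
F3 becomes C4
G#3 becomes D#4
C5 becomes G5
D4 becomes A4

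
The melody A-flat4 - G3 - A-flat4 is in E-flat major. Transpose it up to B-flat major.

From E-flat up to B-flat is a perfect fifth; apply that to each pitch.
Ab4 becomes Eb5
G3 becomes D4
Ab4 becomes Eb5

Eb5 D4 Eb5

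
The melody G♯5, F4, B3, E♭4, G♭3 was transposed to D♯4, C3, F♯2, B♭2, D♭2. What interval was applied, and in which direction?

down a perfect eleventh

From G#5 to D#4 is 11 letter names — an eleventh of some quality.
D#4 to G#5 is 17 semitones, which makes it a perfect eleventh; the second version is lower, so the direction is down.
Checking another pair — Gb3 → Db2 — gives the same interval.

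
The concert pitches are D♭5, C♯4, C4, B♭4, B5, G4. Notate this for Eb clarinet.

The Eb clarinet sounds a minor third above written, so the written part must be a minor third below concert — transpose each note down.
Db5 gives Bb4
C#4 gives A#3
C4 gives A3
Bb4 gives G4
B5 gives G#5
G4 gives E4

Bb4 A#3 A3 G4 G#5 E4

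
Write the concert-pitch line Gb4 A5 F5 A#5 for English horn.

Written C4 sounds as F3 on the English horn, so concert pitches are written a perfect fifth up.
Gb4 to Db5
A5 to E6
F5 to C6
A#5 to E#6

Db5 E6 C6 E#6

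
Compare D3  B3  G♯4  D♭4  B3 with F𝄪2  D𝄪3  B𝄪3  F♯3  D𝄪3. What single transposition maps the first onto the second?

down a diminished sixth

Take the first pair: D3 → F##2. D to F spans 6 letter names, so the interval is some kind of sixth.
F##2 to D3 is 7 semitones, which makes it a diminished sixth; the second version is lower, so the direction is down.
Checking another pair — B3 → D##3 — gives the same interval.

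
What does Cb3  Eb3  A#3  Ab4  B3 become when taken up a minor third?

Ebb3 Gb3 C#4 Cb5 D4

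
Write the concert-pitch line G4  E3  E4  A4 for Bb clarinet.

A4 F#3 F#4 B4

Written C4 sounds as Bb3 on the Bb clarinet, so concert pitches are written a major second up.
G4 -> A4
E3 -> F#3
E4 -> F#4
A4 -> B4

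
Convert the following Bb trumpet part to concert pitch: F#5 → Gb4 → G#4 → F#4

E5 Fb4 F#4 E4

Written C4 on the Bb trumpet sounds as Bb3, a major second lower; apply that shift to every note.
F#5 gives E5
Gb4 gives Fb4
G#4 gives F#4
F#4 gives E4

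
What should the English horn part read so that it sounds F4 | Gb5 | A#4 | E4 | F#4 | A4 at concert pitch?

The English horn sounds a perfect fifth below written, so the written part must be a perfect fifth above concert — transpose each note up.
F4 to C5
Gb5 to Db6
A#4 to E#5
E4 to B4
F#4 to C#5
A4 to E5

C5 Db6 E#5 B4 C#5 E5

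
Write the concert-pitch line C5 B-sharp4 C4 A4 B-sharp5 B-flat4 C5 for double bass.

C6 B#5 C5 A5 B#6 Bb5 C6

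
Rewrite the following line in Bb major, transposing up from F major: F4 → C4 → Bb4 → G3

Bb4 F4 Eb5 C4

F major to Bb major up is a perfect fourth, so every note moves up by that interval.
F4 becomes Bb4
C4 becomes F4
Bb4 becomes Eb5
G3 becomes C4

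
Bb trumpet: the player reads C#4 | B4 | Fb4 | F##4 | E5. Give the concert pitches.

B3 A4 Ebb4 E#4 D5

The Bb trumpet sounds a major second below written, so transpose each written note down a major second.
C#4 → B3
B4 → A4
Fb4 → Ebb4
F##4 → E#4
E5 → D5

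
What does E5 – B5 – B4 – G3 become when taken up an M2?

F#5 C#6 C#5 A3

E5 -> F#5
B5 -> C#6
B4 -> C#5
G3 -> A3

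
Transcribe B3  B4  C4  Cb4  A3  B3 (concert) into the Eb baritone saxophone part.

G#5 G#6 A5 Ab5 F#5 G#5

Written C4 sounds as Eb2 on the Eb baritone saxophone, so concert pitches are written a major thirteenth up.
B3 becomes G#5
B4 becomes G#6
C4 becomes A5
Cb4 becomes Ab5
A3 becomes F#5
B3 becomes G#5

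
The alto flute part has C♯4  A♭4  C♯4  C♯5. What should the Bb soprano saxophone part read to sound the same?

First find concert pitch: the alto flute sounds a perfect fourth below written, so C♯4 A♭4 C♯4 C♯5 sounds G#3 Eb4 G#3 G#4.
Then write for Bb soprano saxophone: it sounds a major second below written, so the part must be a major second above concert.
G#3 → A#3
Eb4 → F4
G#3 → A#3
G#4 → A#4

A#3 F4 A#3 A#4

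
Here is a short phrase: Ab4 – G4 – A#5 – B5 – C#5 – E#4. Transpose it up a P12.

Eb6 D6 E#7 F#7 G#6 B#5

A perfect twelfth up from Ab4 gives Eb6.
A perfect twelfth up from G4 gives D6.
A#5: a twelfth up reaches E, and 19 semitones makes it E#7.
B5 up a perfect twelfth is F#7.
A perfect twelfth up from C#5 gives G#6.
E#4 up a perfect twelfth is B#5.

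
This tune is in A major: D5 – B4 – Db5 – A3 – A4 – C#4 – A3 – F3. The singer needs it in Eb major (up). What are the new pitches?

Ab5 F5 Abb5 Eb4 Eb5 G4 Eb4 Cb4

A major to Eb major up is a diminished fifth, so every note moves up by that interval.
D5 becomes Ab5
B4 becomes F5
Db5 becomes Abb5
A3 becomes Eb4
A4 becomes Eb5
C#4 becomes G4
A3 becomes Eb4
F3 becomes Cb4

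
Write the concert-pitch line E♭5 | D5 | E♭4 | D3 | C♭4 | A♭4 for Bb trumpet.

F5 E5 F4 E3 Db4 Bb4

Written C4 sounds as Bb3 on the Bb trumpet, so concert pitches are written a major second up.
Eb5 to F5
D5 to E5
Eb4 to F4
D3 to E3
Cb4 to Db4
Ab4 to Bb4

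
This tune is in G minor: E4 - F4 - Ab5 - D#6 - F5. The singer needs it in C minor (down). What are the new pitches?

A3 Bb3 Db5 G#5 Bb4

G minor to C minor down is a perfect fifth, so every note moves down by that interval.
E4 → A3
F4 → Bb3
Ab5 → Db5
D#6 → G#5
F5 → Bb4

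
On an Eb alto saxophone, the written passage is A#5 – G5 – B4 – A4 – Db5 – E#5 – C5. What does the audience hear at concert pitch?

The Eb alto saxophone sounds a major sixth below written, so transpose each written note down a major sixth.
A#5 -> C#5
G5 -> Bb4
B4 -> D4
A4 -> C4
Db5 -> Fb4
E#5 -> G#4
C5 -> Eb4

C#5 Bb4 D4 C4 Fb4 G#4 Eb4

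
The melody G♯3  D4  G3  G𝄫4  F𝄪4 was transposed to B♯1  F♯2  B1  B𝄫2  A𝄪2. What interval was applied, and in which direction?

Take the first pair: G#3 → B#1. G to B spans 13 letter names, so the interval is some kind of thirteenth.
B#1 to G#3 is 20 semitones, which makes it a minor thirteenth; the second version is lower, so the direction is down.
Checking another pair — F##4 → A##2 — gives the same interval.

down a minor thirteenth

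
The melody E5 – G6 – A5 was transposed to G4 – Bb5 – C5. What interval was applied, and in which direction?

down a major sixth

Take the first pair: E5 → G4. E to G spans 6 letter names, so the interval is some kind of sixth.
G4 to E5 is 9 semitones, which makes it a major sixth; the second version is lower, so the direction is down.
Checking another pair — A5 → C5 — gives the same interval.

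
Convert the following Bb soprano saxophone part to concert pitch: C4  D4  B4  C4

Bb3 C4 A4 Bb3

Written C4 on the Bb soprano saxophone sounds as Bb3, a major second lower; apply that shift to every note.
C4 → Bb3
D4 → C4
B4 → A4
C4 → Bb3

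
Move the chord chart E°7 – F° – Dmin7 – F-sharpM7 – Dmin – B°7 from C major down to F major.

C major down to F major is a perfect fifth; each chord root moves by that interval while the quality stays the same.
E°7: root E down a perfect fifth → A, giving A°7.
F°: root F down a perfect fifth → Bb, giving Bb°.
Dmin7: root D down a perfect fifth → G, giving Gmin7.
F-sharpM7: root F-sharp down a perfect fifth → B, giving BM7.
Dmin: root D down a perfect fifth → G, giving Gmin.
B°7: root B down a perfect fifth → E, giving E°7.

A°7 Bb° Gmin7 BM7 Gmin E°7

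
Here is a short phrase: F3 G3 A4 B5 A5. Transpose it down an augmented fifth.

Bbb2 Cb3 Db4 Eb5 Db5

F3 down an augmented fifth is Bbb2.
G3: a fifth down reaches C, and 8 semitones makes it Cb3.
An augmented fifth down from A4 gives Db4.
B5: a fifth down reaches E, and 8 semitones makes it Eb5.
A5: a fifth down reaches D, and 8 semitones makes it Db5.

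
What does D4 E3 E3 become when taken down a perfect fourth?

D4 → A3
E3 → B2
E3 → B2

A3 B2 B2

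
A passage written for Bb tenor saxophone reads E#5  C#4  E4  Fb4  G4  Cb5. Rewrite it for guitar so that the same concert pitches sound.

First find concert pitch: the Bb tenor saxophone sounds a major ninth below written, so E#5 C#4 E4 Fb4 G4 Cb5 sounds D#4 B2 D3 Ebb3 F3 Bbb3.
Then write for guitar: it sounds a perfect octave below written, so the part must be a perfect octave above concert.
D#4 → D#5
B2 → B3
D3 → D4
Ebb3 → Ebb4
F3 → F4
Bbb3 → Bbb4

D#5 B3 D4 Ebb4 F4 Bbb4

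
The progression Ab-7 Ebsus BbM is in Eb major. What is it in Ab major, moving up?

Db-7 Absus EbM

Eb major up to Ab major is a perfect fourth; each chord root moves by that interval while the quality stays the same.
Ab-7: root Ab up a perfect fourth → Db, giving Db-7.
Ebsus: root Eb up a perfect fourth → Ab, giving Absus.
BbM: root Bb up a perfect fourth → Eb, giving EbM.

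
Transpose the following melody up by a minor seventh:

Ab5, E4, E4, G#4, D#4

Gb6 D5 D5 F#5 C#5

Ab5 up a minor seventh is Gb6.
A minor seventh up from E4 gives D5.
E4: a seventh up reaches D, and 10 semitones makes it D5.
G#4: a seventh up reaches F, and 10 semitones makes it F#5.
A minor seventh up from D#4 gives C#5.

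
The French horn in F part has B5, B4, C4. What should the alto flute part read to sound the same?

First find concert pitch: the French horn in F sounds a perfect fifth below written, so B5 B4 C4 sounds E5 E4 F3.
Then write for alto flute: it sounds a perfect fourth below written, so the part must be a perfect fourth above concert.
E5 → A5
E4 → A4
F3 → Bb3

A5 A4 Bb3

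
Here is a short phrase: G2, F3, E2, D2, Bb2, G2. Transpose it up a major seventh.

F#3 E4 D#3 C#3 A3 F#3

A major seventh up from G2 gives F#3.
F3: a seventh up reaches E, and 11 semitones makes it E4.
E2: a seventh up reaches D, and 11 semitones makes it D#3.
D2: a seventh up reaches C, and 11 semitones makes it C#3.
Bb2 up a major seventh is A3.
G2 up a major seventh is F#3.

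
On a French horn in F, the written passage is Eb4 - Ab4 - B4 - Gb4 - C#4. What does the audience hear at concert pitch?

Ab3 Db4 E4 Cb4 F#3

Written C4 on the French horn in F sounds as F3, a perfect fifth lower; apply that shift to every note.
Eb4 -> Ab3
Ab4 -> Db4
B4 -> E4
Gb4 -> Cb4
C#4 -> F#3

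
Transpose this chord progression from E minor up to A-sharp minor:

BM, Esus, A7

E#M A#sus D#7

E minor up to A-sharp minor is an augmented fourth; each chord root moves by that interval while the quality stays the same.
BM: root B up an augmented fourth → E#, giving E#M.
Esus: root E up an augmented fourth → A#, giving A#sus.
A7: root A up an augmented fourth → D#, giving D#7.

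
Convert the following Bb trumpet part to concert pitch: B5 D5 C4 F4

The Bb trumpet sounds a major second below written, so transpose each written note down a major second.
B5 -> A5
D5 -> C5
C4 -> Bb3
F4 -> Eb4

A5 C5 Bb3 Eb4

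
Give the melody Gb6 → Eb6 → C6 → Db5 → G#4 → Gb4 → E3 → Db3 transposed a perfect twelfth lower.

Cb5 Ab4 F4 Gb3 C#3 Cb3 A1 Gb1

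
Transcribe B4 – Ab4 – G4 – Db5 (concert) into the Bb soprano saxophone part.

The Bb soprano saxophone sounds a major second below written, so the written part must be a major second above concert — transpose each note up.
B4 gives C#5
Ab4 gives Bb4
G4 gives A4
Db5 gives Eb5

C#5 Bb4 A4 Eb5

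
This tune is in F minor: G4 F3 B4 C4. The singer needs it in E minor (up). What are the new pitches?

F#5 E4 A#5 B4

From F up to E is a major seventh; apply that to each pitch.
G4 → F#5
F3 → E4
B4 → A#5
C4 → B4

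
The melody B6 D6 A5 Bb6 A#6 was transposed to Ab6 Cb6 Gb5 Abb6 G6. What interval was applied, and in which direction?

down an augmented second

Take the first pair: B6 → Ab6. B to A spans 2 letter names, so the interval is some kind of second.
Ab6 to B6 is 3 semitones, which makes it an augmented second; the second version is lower, so the direction is down.
Checking another pair — A#6 → G6 — gives the same interval.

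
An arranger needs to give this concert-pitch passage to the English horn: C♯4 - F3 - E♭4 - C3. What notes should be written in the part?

Written C4 sounds as F3 on the English horn, so concert pitches are written a perfect fifth up.
C#4 → G#4
F3 → C4
Eb4 → Bb4
C3 → G3

G#4 C4 Bb4 G3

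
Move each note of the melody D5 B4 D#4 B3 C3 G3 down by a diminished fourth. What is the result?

A#4 F##4 A##3 F##3 G#2 D#3

A diminished fourth down from D5 gives A#4.
A diminished fourth down from B4 gives F##4.
D#4: a fourth down reaches A, and 4 semitones makes it A##3.
B3: a fourth down reaches F, and 4 semitones makes it F##3.
A diminished fourth down from C3 gives G#2.
G3 down a diminished fourth is D#3.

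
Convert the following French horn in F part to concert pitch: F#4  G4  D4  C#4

The French horn in F sounds a perfect fifth below written, so transpose each written note down a perfect fifth.
F#4 -> B3
G4 -> C4
D4 -> G3
C#4 -> F#3

B3 C4 G3 F#3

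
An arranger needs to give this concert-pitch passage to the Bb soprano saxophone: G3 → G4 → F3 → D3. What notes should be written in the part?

A3 A4 G3 E3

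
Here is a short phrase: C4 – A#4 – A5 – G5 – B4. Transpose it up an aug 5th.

G#4 E##5 E#6 D#6 F##5

C4: a fifth up reaches G, and 8 semitones makes it G#4.
A#4: a fifth up reaches E, and 8 semitones makes it E##5.
A5: a fifth up reaches E, and 8 semitones makes it E#6.
An augmented fifth up from G5 gives D#6.
An augmented fifth up from B4 gives F##5.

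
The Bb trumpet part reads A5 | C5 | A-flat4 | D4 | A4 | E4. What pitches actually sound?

G5 Bb4 Gb4 C4 G4 D4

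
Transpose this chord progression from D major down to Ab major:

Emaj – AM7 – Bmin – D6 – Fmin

Bbmaj EbM7 Fmin Ab6 Cbmin

D major down to Ab major is an augmented fourth; each chord root moves by that interval while the quality stays the same.
Emaj: root E down an augmented fourth → Bb, giving Bbmaj.
AM7: root A down an augmented fourth → Eb, giving EbM7.
Bmin: root B down an augmented fourth → F, giving Fmin.
D6: root D down an augmented fourth → Ab, giving Ab6.
Fmin: root F down an augmented fourth → Cb, giving Cbmin.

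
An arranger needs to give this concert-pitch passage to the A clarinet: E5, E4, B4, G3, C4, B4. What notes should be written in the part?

The A clarinet sounds a minor third below written, so the written part must be a minor third above concert — transpose each note up.
E5 → G5
E4 → G4
B4 → D5
G3 → Bb3
C4 → Eb4
B4 → D5

G5 G4 D5 Bb3 Eb4 D5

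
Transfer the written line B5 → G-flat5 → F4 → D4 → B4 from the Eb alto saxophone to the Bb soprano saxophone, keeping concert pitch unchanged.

E5 Cb5 Bb3 G3 E4

First find concert pitch: the Eb alto saxophone sounds a major sixth below written, so B5 G-flat5 F4 D4 B4 sounds D5 Bbb4 Ab3 F3 D4.
Then write for Bb soprano saxophone: it sounds a major second below written, so the part must be a major second above concert.
D5 → E5
Bbb4 → Cb5
Ab3 → Bb3
F3 → G3
D4 → E4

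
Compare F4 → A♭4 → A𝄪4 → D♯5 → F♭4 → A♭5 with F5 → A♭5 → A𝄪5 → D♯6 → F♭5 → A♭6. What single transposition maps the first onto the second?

Take the first pair: F4 → F5. F to F spans 8 letter names, so the interval is some kind of octave.
F4 to F5 is 12 semitones, which makes it a perfect octave; the second version is higher, so the direction is up.
Checking another pair — Ab5 → Ab6 — gives the same interval.

up a perfect octave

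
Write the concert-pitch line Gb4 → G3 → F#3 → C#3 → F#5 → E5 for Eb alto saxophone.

Eb5 E4 D#4 A#3 D#6 C#6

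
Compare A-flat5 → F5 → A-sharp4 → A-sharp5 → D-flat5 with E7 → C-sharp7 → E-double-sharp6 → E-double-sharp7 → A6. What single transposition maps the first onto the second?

up an augmented twelfth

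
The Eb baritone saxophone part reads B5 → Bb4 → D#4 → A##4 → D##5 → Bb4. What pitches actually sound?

D4 Db3 F#2 C##3 F##3 Db3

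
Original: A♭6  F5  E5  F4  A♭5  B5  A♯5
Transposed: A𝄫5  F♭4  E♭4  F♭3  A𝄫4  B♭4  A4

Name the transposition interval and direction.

Take the first pair: Ab6 → Abb5. A to A spans 8 letter names, so the interval is some kind of octave.
Abb5 to Ab6 is 13 semitones, which makes it an augmented octave; the second version is lower, so the direction is down.
Checking another pair — A#5 → A4 — gives the same interval.

down an augmented octave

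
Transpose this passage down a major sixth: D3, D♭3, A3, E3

A major sixth down from D3 gives F2.
Db3: a sixth down reaches F, and 9 semitones makes it Fb2.
A3 down a major sixth is C3.
A major sixth down from E3 gives G2.

F2 Fb2 C3 G2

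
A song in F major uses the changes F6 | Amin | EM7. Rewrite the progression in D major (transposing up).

F major up to D major is a major sixth; each chord root moves by that interval while the quality stays the same.
F6: root F up a major sixth → D, giving D6.
Amin: root A up a major sixth → F#, giving F#min.
EM7: root E up a major sixth → C#, giving C#M7.

D6 F#min C#M7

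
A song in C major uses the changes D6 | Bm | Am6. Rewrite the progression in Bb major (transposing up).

C major up to Bb major is a minor seventh; each chord root moves by that interval while the quality stays the same.
D6: root D up a minor seventh → C, giving C6.
Bm: root B up a minor seventh → A, giving Am.
Am6: root A up a minor seventh → G, giving Gm6.

C6 Am Gm6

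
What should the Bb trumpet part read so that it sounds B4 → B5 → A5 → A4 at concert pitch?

Written C4 sounds as Bb3 on the Bb trumpet, so concert pitches are written a major second up.
B4 gives C#5
B5 gives C#6
A5 gives B5
A4 gives B4

C#5 C#6 B5 B4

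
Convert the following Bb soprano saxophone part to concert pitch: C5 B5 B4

Bb4 A5 A4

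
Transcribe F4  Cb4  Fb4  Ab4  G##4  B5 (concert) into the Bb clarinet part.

Written C4 sounds as Bb3 on the Bb clarinet, so concert pitches are written a major second up.
F4 gives G4
Cb4 gives Db4
Fb4 gives Gb4
Ab4 gives Bb4
G##4 gives A##4
B5 gives C#6

G4 Db4 Gb4 Bb4 A##4 C#6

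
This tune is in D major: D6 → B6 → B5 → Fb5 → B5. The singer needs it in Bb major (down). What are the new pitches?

Bb5 G6 G5 Dbb5 G5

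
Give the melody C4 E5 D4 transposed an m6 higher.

C4 → Ab4
E5 → C6
D4 → Bb4

Ab4 C6 Bb4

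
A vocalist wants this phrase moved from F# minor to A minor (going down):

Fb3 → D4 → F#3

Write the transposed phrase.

F# minor to A minor down is a major sixth, so every note moves down by that interval.
Fb3 -> Abb2
D4 -> F3
F#3 -> A2

Abb2 F3 A2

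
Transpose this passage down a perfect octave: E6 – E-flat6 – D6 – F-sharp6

E5 Eb5 D5 F#5

E6 → E5
Eb6 → Eb5
D6 → D5
F#6 → F#5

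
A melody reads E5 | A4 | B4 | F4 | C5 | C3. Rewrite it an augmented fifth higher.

B#5 E#5 F##5 C#5 G#5 G#3

E5 → B#5
A4 → E#5
B4 → F##5
F4 → C#5
C5 → G#5
C3 → G#3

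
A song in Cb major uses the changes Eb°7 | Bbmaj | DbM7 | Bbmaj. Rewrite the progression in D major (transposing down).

F#°7 C#maj EM7 C#maj

Cb major down to D major is a diminished seventh; each chord root moves by that interval while the quality stays the same.
Eb°7: root Eb down a diminished seventh → F#, giving F#°7.
Bbmaj: root Bb down a diminished seventh → C#, giving C#maj.
DbM7: root Db down a diminished seventh → E, giving EM7.
Bbmaj: root Bb down a diminished seventh → C#, giving C#maj.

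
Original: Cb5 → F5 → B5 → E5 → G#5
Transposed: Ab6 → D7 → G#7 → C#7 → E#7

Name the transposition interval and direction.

up a major thirteenth

From Cb5 to Ab6 is 13 letter names — a thirteenth of some quality.
Cb5 to Ab6 is 21 semitones, which makes it a major thirteenth; the second version is higher, so the direction is up.
Checking another pair — G#5 → E#7 — gives the same interval.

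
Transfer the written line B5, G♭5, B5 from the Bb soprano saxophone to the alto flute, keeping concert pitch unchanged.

D6 Bbb5 D6

First find concert pitch: the Bb soprano saxophone sounds a major second below written, so B5 G♭5 B5 sounds A5 Fb5 A5.
Then write for alto flute: it sounds a perfect fourth below written, so the part must be a perfect fourth above concert.
A5 → D6
Fb5 → Bbb5
A5 → D6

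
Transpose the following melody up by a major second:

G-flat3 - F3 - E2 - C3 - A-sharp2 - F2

Gb3 gives Ab3
F3 gives G3
E2 gives F#2
C3 gives D3
A#2 gives B#2
F2 gives G2

Ab3 G3 F#2 D3 B#2 G2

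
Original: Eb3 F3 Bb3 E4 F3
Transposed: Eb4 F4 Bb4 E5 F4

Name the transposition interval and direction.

From Eb3 to Eb4 is 8 letter names — an octave of some quality.
Eb3 to Eb4 is 12 semitones, which makes it a perfect octave; the second version is higher, so the direction is up.
Checking another pair — F3 → F4 — gives the same interval.

up a perfect octave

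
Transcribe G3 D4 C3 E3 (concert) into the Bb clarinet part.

A3 E4 D3 F#3

Written C4 sounds as Bb3 on the Bb clarinet, so concert pitches are written a major second up.
G3 -> A3
D4 -> E4
C3 -> D3
E3 -> F#3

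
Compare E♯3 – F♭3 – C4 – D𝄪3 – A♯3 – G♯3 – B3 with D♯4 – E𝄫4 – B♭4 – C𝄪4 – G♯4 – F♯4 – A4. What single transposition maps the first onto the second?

up a minor seventh

From E#3 to D#4 is 7 letter names — a seventh of some quality.
E#3 to D#4 is 10 semitones, which makes it a minor seventh; the second version is higher, so the direction is up.
Checking another pair — B3 → A4 — gives the same interval.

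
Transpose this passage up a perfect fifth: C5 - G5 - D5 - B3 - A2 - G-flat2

G5 D6 A5 F#4 E3 Db3

C5 becomes G5
G5 becomes D6
D5 becomes A5
B3 becomes F#4
A2 becomes E3
Gb2 becomes Db3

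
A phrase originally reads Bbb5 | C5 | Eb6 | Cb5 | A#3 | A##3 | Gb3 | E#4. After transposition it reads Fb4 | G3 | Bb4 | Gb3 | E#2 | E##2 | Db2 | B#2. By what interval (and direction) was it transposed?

From Bbb5 to Fb4 is 11 letter names — an eleventh of some quality.
Fb4 to Bbb5 is 17 semitones, which makes it a perfect eleventh; the second version is lower, so the direction is down.
Checking another pair — E#4 → B#2 — gives the same interval.

down a perfect eleventh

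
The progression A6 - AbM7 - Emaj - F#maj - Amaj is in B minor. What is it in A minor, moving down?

G6 GbM7 Dmaj Emaj Gmaj

B minor down to A minor is a major second; each chord root moves by that interval while the quality stays the same.
A6: root A down a major second → G, giving G6.
AbM7: root Ab down a major second → Gb, giving GbM7.
Emaj: root E down a major second → D, giving Dmaj.
F#maj: root F# down a major second → E, giving Emaj.
Amaj: root A down a major second → G, giving Gmaj.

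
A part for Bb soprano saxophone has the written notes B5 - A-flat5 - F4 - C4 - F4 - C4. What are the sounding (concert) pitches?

A5 Gb5 Eb4 Bb3 Eb4 Bb3

Written C4 on the Bb soprano saxophone sounds as Bb3, a major second lower; apply that shift to every note.
B5 → A5
Ab5 → Gb5
F4 → Eb4
C4 → Bb3
F4 → Eb4
C4 → Bb3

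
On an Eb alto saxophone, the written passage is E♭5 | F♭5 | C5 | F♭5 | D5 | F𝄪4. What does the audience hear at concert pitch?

Gb4 Abb4 Eb4 Abb4 F4 A#3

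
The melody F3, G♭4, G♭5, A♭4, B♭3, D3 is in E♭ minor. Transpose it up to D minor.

E4 F5 F6 G5 A4 C#4

E♭ minor to D minor up is a major seventh, so every note moves up by that interval.
F3 gives E4
Gb4 gives F5
Gb5 gives F6
Ab4 gives G5
Bb3 gives A4
D3 gives C#4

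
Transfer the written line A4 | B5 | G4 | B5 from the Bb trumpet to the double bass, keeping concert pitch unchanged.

First find concert pitch: the Bb trumpet sounds a major second below written, so A4 B5 G4 B5 sounds G4 A5 F4 A5.
Then write for double bass: it sounds a perfect octave below written, so the part must be a perfect octave above concert.
G4 → G5
A5 → A6
F4 → F5
A5 → A6

G5 A6 F5 A6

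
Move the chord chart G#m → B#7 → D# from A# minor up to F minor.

Ebm G7 Bb

A# minor up to F minor is a diminished sixth; each chord root moves by that interval while the quality stays the same.
G#m: root G# up a diminished sixth → Eb, giving Ebm.
B#7: root B# up a diminished sixth → G, giving G7.
D#: root D# up a diminished sixth → Bb, giving Bb.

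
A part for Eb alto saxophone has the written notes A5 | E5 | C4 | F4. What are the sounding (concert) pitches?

C5 G4 Eb3 Ab3

Written C4 on the Eb alto saxophone sounds as Eb3, a major sixth lower; apply that shift to every note.
A5 to C5
E5 to G4
C4 to Eb3
F4 to Ab3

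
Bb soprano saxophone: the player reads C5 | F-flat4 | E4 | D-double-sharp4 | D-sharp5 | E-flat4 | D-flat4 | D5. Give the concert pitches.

Written C4 on the Bb soprano saxophone sounds as Bb3, a major second lower; apply that shift to every note.
C5 gives Bb4
Fb4 gives Ebb4
E4 gives D4
D##4 gives C##4
D#5 gives C#5
Eb4 gives Db4
Db4 gives Cb4
D5 gives C5

Bb4 Ebb4 D4 C##4 C#5 Db4 Cb4 C5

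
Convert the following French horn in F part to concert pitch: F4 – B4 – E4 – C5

The French horn in F sounds a perfect fifth below written, so transpose each written note down a perfect fifth.
F4 becomes Bb3
B4 becomes E4
E4 becomes A3
C5 becomes F4

Bb3 E4 A3 F4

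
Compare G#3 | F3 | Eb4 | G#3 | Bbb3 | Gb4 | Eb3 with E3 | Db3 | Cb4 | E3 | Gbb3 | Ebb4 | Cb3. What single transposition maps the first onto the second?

From G#3 to E3 is 3 letter names — a third of some quality.
E3 to G#3 is 4 semitones, which makes it a major third; the second version is lower, so the direction is down.
Checking another pair — Eb3 → Cb3 — gives the same interval.

down a major third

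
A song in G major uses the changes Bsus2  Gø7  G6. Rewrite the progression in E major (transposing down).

G#sus2 Eø7 E6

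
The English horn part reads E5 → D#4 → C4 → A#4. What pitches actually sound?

The English horn sounds a perfect fifth below written, so transpose each written note down a perfect fifth.
E5 becomes A4
D#4 becomes G#3
C4 becomes F3
A#4 becomes D#4

A4 G#3 F3 D#4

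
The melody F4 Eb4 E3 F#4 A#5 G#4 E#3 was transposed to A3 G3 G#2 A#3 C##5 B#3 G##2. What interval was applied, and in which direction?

From F4 to A3 is 6 letter names — a sixth of some quality.
A3 to F4 is 8 semitones, which makes it a minor sixth; the second version is lower, so the direction is down.
Checking another pair — E#3 → G##2 — gives the same interval.

down a minor sixth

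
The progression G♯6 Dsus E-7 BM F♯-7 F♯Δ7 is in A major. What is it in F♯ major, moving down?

E#6 Bsus C#-7 G#M D#-7 D#Δ7

A major down to F♯ major is a minor third; each chord root moves by that interval while the quality stays the same.
G♯6: root G♯ down a minor third → E#, giving E#6.
Dsus: root D down a minor third → B, giving Bsus.
E-7: root E down a minor third → C#, giving C#-7.
BM: root B down a minor third → G#, giving G#M.
F♯-7: root F♯ down a minor third → D#, giving D#-7.
F♯Δ7: root F♯ down a minor third → D#, giving D#Δ7.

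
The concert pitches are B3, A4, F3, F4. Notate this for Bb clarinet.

C#4 B4 G3 G4

Written C4 sounds as Bb3 on the Bb clarinet, so concert pitches are written a major second up.
B3 -> C#4
A4 -> B4
F3 -> G3
F4 -> G4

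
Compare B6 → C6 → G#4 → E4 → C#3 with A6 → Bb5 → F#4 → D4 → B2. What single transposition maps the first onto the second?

From B6 to A6 is 2 letter names — a second of some quality.
A6 to B6 is 2 semitones, which makes it a major second; the second version is lower, so the direction is down.
Checking another pair — C#3 → B2 — gives the same interval.

down a major second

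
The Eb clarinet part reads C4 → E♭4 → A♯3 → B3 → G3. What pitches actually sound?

Eb4 Gb4 C#4 D4 Bb3

The Eb clarinet sounds a minor third above written, so transpose each written note up a minor third.
C4 to Eb4
Eb4 to Gb4
A#3 to C#4
B3 to D4
G3 to Bb3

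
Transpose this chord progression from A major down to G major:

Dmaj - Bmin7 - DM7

A major down to G major is a major second; each chord root moves by that interval while the quality stays the same.
Dmaj: root D down a major second → C, giving Cmaj.
Bmin7: root B down a major second → A, giving Amin7.
DM7: root D down a major second → C, giving CM7.

Cmaj Amin7 CM7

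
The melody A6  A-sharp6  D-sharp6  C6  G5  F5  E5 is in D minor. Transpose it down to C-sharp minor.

From D down to C-sharp is a minor second; apply that to each pitch.
A6 gives G#6
A#6 gives G##6
D#6 gives C##6
C6 gives B5
G5 gives F#5
F5 gives E5
E5 gives D#5

G#6 G##6 C##6 B5 F#5 E5 D#5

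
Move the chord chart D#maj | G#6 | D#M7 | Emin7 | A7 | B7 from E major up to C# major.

B#maj E#6 B#M7 C#min7 F#7 G#7

E major up to C# major is a major sixth; each chord root moves by that interval while the quality stays the same.
D#maj: root D# up a major sixth → B#, giving B#maj.
G#6: root G# up a major sixth → E#, giving E#6.
D#M7: root D# up a major sixth → B#, giving B#M7.
Emin7: root E up a major sixth → C#, giving C#min7.
A7: root A up a major sixth → F#, giving F#7.
B7: root B up a major sixth → G#, giving G#7.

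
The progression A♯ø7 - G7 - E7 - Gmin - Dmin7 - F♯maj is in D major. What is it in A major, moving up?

E#ø7 D7 B7 Dmin Amin7 C#maj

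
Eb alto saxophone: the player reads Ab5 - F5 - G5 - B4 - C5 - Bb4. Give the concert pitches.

The Eb alto saxophone sounds a major sixth below written, so transpose each written note down a major sixth.
Ab5 to Cb5
F5 to Ab4
G5 to Bb4
B4 to D4
C5 to Eb4
Bb4 to Db4

Cb5 Ab4 Bb4 D4 Eb4 Db4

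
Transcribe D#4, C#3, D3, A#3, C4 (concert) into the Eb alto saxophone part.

B#4 A#3 B3 F##4 A4

The Eb alto saxophone sounds a major sixth below written, so the written part must be a major sixth above concert — transpose each note up.
D#4 → B#4
C#3 → A#3
D3 → B3
A#3 → F##4
C4 → A4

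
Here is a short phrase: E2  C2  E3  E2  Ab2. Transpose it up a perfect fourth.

A2 F2 A3 A2 Db3

E2 gives A2
C2 gives F2
E3 gives A3
E2 gives A2
Ab2 gives Db3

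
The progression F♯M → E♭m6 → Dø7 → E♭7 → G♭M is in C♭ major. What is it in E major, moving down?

A##M G#m6 F##ø7 G#7 BM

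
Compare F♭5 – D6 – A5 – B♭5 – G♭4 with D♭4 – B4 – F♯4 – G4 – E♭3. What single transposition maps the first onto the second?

Take the first pair: Fb5 → Db4. F to D spans 10 letter names, so the interval is some kind of tenth.
Db4 to Fb5 is 15 semitones, which makes it a minor tenth; the second version is lower, so the direction is down.
Checking another pair — Gb4 → Eb3 — gives the same interval.

down a minor tenth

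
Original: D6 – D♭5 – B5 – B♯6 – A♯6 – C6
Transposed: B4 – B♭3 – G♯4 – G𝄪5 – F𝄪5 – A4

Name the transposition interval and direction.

down a minor tenth

From D6 to B4 is 10 letter names — a tenth of some quality.
B4 to D6 is 15 semitones, which makes it a minor tenth; the second version is lower, so the direction is down.
Checking another pair — C6 → A4 — gives the same interval.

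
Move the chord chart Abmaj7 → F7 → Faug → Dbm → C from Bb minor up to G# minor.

Bb minor up to G# minor is an augmented sixth; each chord root moves by that interval while the quality stays the same.
Abmaj7: root Ab up an augmented sixth → F#, giving F#maj7.
F7: root F up an augmented sixth → D#, giving D#7.
Faug: root F up an augmented sixth → D#, giving D#aug.
Dbm: root Db up an augmented sixth → B, giving Bm.
C: root C up an augmented sixth → A#, giving A#.

F#maj7 D#7 D#aug Bm A#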